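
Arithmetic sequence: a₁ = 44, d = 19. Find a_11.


aₙ = a₁ + (n-1)d
= 44 + (11-1)×19
= 44 + 190
= 234

a_11 = 234


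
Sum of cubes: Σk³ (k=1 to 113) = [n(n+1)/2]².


n(n+1)/2 = 113×114/2 = 6441
Σk³ = 6441² = 41486481

Σk³ = 41486481


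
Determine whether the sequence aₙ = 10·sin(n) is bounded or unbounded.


For all n, -1 ≤ sin(n) ≤ 1, so -10 ≤ 10·sin(n) ≤ 10
Lower bound: -10, Upper bound: 10
The sequence IS bounded

Bounded (-10 ≤ aₙ ≤ 10)


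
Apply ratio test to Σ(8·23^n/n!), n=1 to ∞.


aₙ = 8·23^n/n!
a_{n+1}/aₙ = 23^(n+1)/(n+1)! × n!/23^n  (constant 8 cancels)
= 23/(n+1)
L = lim(n→∞) 23/(n+1) = 0
L < 1 → series CONVERGES

Converges (ratio test: L = 0 < 1)


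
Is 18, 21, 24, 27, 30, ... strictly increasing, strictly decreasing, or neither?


Differences: 3, 3, 3, 3
All differences > 0 → strictly INCREASING

Monotonically increasing


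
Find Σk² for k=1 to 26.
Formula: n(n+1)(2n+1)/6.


n = 26
n(n+1)(2n+1)/6 = 26×27×53/6
= 37206/6 = 6201

Σk² = 6201


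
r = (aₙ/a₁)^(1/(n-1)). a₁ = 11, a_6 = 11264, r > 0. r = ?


r^(n-1) = aₙ/a₁
r^5 = 11264/11 = 1024
r = 1024^(1/5)
= 4

r = 4


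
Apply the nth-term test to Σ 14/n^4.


lim(n→∞) 14/n^4 = 0
lim aₙ = 0 → nth-term test is INCONCLUSIVE
(Need other tests; this is actually a convergent p-series with p=4 > 1)

Inconclusive (lim aₙ = 0; need another test)


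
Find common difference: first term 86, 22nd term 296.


d = (aₙ - a₁)/(n-1)
= (296 - 86)/(22-1)
= 210/21 = 10

d = 10


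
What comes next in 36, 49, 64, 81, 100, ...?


Pattern: perfect squares: n²
Terms: 36, 49, 64, 81, 100
Next term = 121

Next term = 121


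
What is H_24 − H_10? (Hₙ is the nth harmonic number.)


Σₖ₌11^24 1/k = 1/11 + 1/12 + 1/13 + ... + 1/24
= 4534977911/5354228880
≈ 0.847

Sum = 4534977911/5354228880 ≈ 0.847


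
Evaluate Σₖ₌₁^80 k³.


n(n+1)/2 = 80×81/2 = 3240
Σk³ = 3240² = 10497600

Σk³ = 10497600


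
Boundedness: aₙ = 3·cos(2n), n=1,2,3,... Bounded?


For all n, -1 ≤ cos(2n) ≤ 1, so -3 ≤ 3·cos(2n) ≤ 3
Lower bound: -3, Upper bound: 3
The sequence IS bounded

Bounded (-3 ≤ aₙ ≤ 3)


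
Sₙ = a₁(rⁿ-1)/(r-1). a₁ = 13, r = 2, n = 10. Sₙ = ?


Sₙ = 13×(2^10 - 1)/(2 - 1)
= 13×(1024 - 1)/1
= 13×1023/1
= 13299

S_10 = 13299


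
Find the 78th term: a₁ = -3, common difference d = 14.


aₙ = a₁ + (n-1)d
= -3 + (78-1)×14
= -3 + 1078
= 1075

a_78 = 1075


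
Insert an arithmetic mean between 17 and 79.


AM = (17 + 79)/2 = 96/2 = 48

AM = 48


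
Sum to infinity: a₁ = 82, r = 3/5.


S∞ = a₁/(1-r) = 82/(1 - 3/5)
= 82/(2/5)
= 205

S∞ = 205


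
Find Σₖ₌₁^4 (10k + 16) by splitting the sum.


Σ(10k+16) = 10·Σk + 16·n
= 10·10 + 16·4
= 100 + 64 = 164

Σ = 164


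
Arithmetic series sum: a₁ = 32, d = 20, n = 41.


aₙ = 32 + (41-1)×20 = 832
Sₙ = n(a₁+aₙ)/2 = 41×(32+832)/2
= 41×864/2 = 17712

S_41 = 17712


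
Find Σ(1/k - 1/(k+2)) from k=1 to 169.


Telescoping with gap 2: two head and two tail terms survive.
= (1 + 1/2) - (1/170 + 1/171)
= 3/2 - 1/170 - 1/171 = 21632/14535

Sum = 21632/14535


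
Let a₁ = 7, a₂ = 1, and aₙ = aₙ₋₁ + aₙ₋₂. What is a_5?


Computing iteratively: 7, 1, 8, 9, 17
a_5 = 17

a_5 = 17


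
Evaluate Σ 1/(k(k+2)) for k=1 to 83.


1/(k(k+2)) = (1/2)·(1/k - 1/(k+2)) (partial fractions)
Telescoping: Σ = (1/2)·(1 + 1/2 - 1/84 - 1/85) = 10541/14280

Sum = 10541/14280


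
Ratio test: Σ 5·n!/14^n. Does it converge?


aₙ = 5·n!/14^n
a_{n+1}/aₙ = (n+1)!/14^(n+1) × 14^n/n!  (constant 5 cancels)
= (n+1)/14
L = lim(n→∞) (n+1)/14 = ∞
L > 1 → series DIVERGES

Diverges (ratio test: L = ∞ > 1)


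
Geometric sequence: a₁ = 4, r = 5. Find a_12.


aₙ = a₁·r^(n-1)
= 4×5^11
= 4×48828125
= 195312500

a_12 = 195312500


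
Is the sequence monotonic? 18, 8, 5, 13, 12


Differences: -10, -3, 8, -1
Difference at position 3 is +8 (> 0) but position 1 is -10 (< 0) — sequence both rises and falls
→ NOT monotonic

Not monotonic


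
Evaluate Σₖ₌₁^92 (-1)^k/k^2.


S = -1 + 1/4 - 1/9 + 1/16 - 1/25 + 1/36 - 1/49 + 1/64 ± ...
= -0.8224
(Full series converges to -π²/12 ≈ -0.8225)

S_92 = -0.8224


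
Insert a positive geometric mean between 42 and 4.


GM = √(42×4) = √168 = 12.9615

GM = 12.9615


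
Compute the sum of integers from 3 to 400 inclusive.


Σₖ₌3^400 k = Σₖ₌₁^400 k − Σₖ₌₁^2 k
= 400·401/2 − 2·3/2
= 80200 − 3 = 80197

Σk = 80197


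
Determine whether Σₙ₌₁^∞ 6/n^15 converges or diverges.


p-series test: Σ c/n^p converges if p > 1, diverges if p ≤ 1 (constant c > 0 doesn't affect convergence).
p = 15
15 > 1 → CONVERGES

Converges (p = 15 > 1)


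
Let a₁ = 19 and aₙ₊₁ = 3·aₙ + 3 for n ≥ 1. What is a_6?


Computing step by step:
a_1 = 19
a_2 = 60
a_3 = 183
a_4 = 552
a_5 = 1659
a_6 = 4980


a_6 = 4980


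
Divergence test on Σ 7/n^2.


lim(n→∞) 7/n^2 = 0
lim aₙ = 0 → nth-term test is INCONCLUSIVE
(Need other tests; this is actually a convergent p-series with p=2 > 1)

Inconclusive (lim aₙ = 0; need another test)


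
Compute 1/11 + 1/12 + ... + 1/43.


Σₖ₌11^43 1/k = 1/11 + 1/12 + 1/13 + ... + 1/43
= 1216865528621842739/856326196254765600
≈ 1.421

Sum = 1216865528621842739/856326196254765600 ≈ 1.421


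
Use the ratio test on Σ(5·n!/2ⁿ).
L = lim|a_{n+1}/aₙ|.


aₙ = 5·n!/2^n
a_{n+1}/aₙ = (n+1)!/2^(n+1) × 2^n/n!  (constant 5 cancels)
= (n+1)/2
L = lim(n→∞) (n+1)/2 = ∞
L > 1 → series DIVERGES

Diverges (ratio test: L = ∞ > 1)


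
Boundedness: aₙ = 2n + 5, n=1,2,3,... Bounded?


aₙ = 2n + 5 → as n→∞, aₙ→∞
No finite upper bound exists
The sequence is UNBOUNDED

Unbounded (aₙ → ∞ as n → ∞)


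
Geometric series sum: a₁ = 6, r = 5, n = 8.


Sₙ = 6×(5^8 - 1)/(5 - 1)
= 6×(390625 - 1)/4
= 6×390624/4
= 585936

S_8 = 585936


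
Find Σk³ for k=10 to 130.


Σₖ₌10^130 k³ = [130·131/2]² − [9·10/2]²
= 72505225 − 2025 = 72503200

Σk³ = 72503200


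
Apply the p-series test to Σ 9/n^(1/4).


p-series test: Σ c/n^p converges if p > 1, diverges if p ≤ 1 (constant c > 0 doesn't affect convergence).
p = 1/4
1/4 ≤ 1 → DIVERGES

Diverges (p = 1/4 ≤ 1)


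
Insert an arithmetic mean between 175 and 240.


AM = (175 + 240)/2 = 415/2 = 207.5

AM = 207.5


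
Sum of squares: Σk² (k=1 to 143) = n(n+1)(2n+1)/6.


n = 143
n(n+1)(2n+1)/6 = 143×144×287/6
= 5909904/6 = 984984

Σk² = 984984


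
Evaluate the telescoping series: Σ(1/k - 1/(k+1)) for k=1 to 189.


Telescoping: adjacent terms cancel.
= 1/1 - 1/190
= 1 - 1/190 = 189/190

Sum = 189/190


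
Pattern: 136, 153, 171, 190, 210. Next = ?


Pattern: triangular numbers: n(n+1)/2
Terms: 136, 153, 171, 190, 210
Next term = 231

Next term = 231


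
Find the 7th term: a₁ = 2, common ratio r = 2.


aₙ = a₁·r^(n-1)
= 2×2^6
= 2×64
= 128

a_7 = 128


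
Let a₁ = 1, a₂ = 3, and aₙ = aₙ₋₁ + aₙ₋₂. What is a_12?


Computing iteratively: 1, 3, 4, 7, 11, 18, 29, 47, 76, 123, 199, 322
a_12 = 322

a_12 = 322


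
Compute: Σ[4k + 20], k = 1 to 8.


Σ(4k+20) = 4·Σk + 20·n
= 4·36 + 20·8
= 144 + 160 = 304

Σ = 304


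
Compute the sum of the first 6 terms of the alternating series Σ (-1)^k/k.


S = -1 + 1/2 - 1/3 + 1/4 - 1/5 + 1/6
= -0.6167
(Full series converges to -ln(2) ≈ -0.6931)

S_6 = -0.6167


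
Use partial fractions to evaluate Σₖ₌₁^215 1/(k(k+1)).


1/(k(k+1)) = 1/k - 1/(k+1) (partial fractions)
Telescoping: Σ = 1 - 1/216 = 215/216

Sum = 215/216


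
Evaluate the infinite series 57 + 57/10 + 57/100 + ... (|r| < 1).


S∞ = a₁/(1-r) = 57/(1 - 1/10)
= 57/(9/10)
= 190/3

S∞ = 190/3


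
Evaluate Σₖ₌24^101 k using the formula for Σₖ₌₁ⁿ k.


Σₖ₌24^101 k = Σₖ₌₁^101 k − Σₖ₌₁^23 k
= 101·102/2 − 23·24/2
= 5151 − 276 = 4875

Σk = 4875


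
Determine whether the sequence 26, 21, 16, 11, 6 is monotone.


Differences: -5, -5, -5, -5
All differences < 0 → strictly DECREASING

Monotonically decreasing


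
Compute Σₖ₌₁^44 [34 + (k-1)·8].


aₙ = 34 + (44-1)×8 = 378
Sₙ = n(a₁+aₙ)/2 = 44×(34+378)/2
= 44×412/2 = 9064

S_44 = 9064


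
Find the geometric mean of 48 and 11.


GM = √(48×11) = √528 = 22.9783

GM = 22.9783


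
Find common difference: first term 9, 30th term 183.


d = (aₙ - a₁)/(n-1)
= (183 - 9)/(30-1)
= 174/29 = 6

d = 6


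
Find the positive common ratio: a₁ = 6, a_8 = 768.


r^(n-1) = aₙ/a₁
r^7 = 768/6 = 128
r = 128^(1/7)
= 2

r = 2


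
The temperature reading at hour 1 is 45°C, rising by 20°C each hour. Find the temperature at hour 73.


aₙ = a₁ + (n-1)d
= 45 + (73-1)×20
= 45 + 1440
= 1485

a_73 = 1485


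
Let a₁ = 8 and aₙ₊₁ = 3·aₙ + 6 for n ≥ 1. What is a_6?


Computing step by step:
a_1 = 8
a_2 = 30
a_3 = 96
a_4 = 294
a_5 = 888
a_6 = 2670


a_6 = 2670


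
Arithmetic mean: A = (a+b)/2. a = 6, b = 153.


AM = (6 + 153)/2 = 159/2 = 79.5

AM = 79.5


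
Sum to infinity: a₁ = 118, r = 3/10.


S∞ = a₁/(1-r) = 118/(1 - 3/10)
= 118/(7/10)
= 1180/7

S∞ = 1180/7


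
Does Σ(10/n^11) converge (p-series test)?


p-series test: Σ c/n^p converges if p > 1, diverges if p ≤ 1 (constant c > 0 doesn't affect convergence).
p = 11
11 > 1 → CONVERGES

Converges (p = 11 > 1)


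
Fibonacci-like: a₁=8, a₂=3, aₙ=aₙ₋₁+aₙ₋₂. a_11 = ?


Computing iteratively: 8, 3, 11, 14, 25, 39, 64, 103, 167, 270, 437
a_11 = 437

a_11 = 437


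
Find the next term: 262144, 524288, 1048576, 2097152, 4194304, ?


Pattern: powers of 2: 2ⁿ
Terms: 262144, 524288, 1048576, 2097152, 4194304
Next term = 8388608

Next term = 8388608


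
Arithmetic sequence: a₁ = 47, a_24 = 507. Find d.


d = (aₙ - a₁)/(n-1)
= (507 - 47)/(24-1)
= 460/23 = 20

d = 20


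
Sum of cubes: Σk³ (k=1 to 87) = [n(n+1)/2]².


n(n+1)/2 = 87×88/2 = 3828
Σk³ = 3828² = 14653584

Σk³ = 14653584


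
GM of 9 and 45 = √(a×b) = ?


GM = √(9×45) = √405 = 20.1246

GM = 20.1246


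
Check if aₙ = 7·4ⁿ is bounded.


aₙ = 7·4ⁿ → as n→∞, aₙ→∞ (since base 4 > 1)
No finite upper bound exists
The sequence is UNBOUNDED

Unbounded (aₙ → ∞ as n → ∞)


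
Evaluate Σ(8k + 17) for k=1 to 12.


Σ(8k+17) = 8·Σk + 17·n
= 8·78 + 17·12
= 624 + 204 = 828

Σ = 828


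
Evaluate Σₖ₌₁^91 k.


n(n+1)/2 = 91×92/2 = 8372/2 = 4186

Σk = 4186


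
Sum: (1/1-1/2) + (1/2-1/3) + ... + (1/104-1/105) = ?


Telescoping: adjacent terms cancel.
= 1/1 - 1/105
= 1 - 1/105 = 104/105

Sum = 104/105


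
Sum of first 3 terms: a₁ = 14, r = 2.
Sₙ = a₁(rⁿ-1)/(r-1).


Sₙ = 14×(2^3 - 1)/(2 - 1)
= 14×(8 - 1)/1
= 14×7/1
= 98

S_3 = 98


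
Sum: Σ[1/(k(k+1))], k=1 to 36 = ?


1/(k(k+1)) = 1/k - 1/(k+1) (partial fractions)
Telescoping: Σ = 1 - 1/37 = 36/37

Sum = 36/37


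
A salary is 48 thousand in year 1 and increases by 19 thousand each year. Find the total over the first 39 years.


aₙ = 48 + (39-1)×19 = 770
Sₙ = n(a₁+aₙ)/2 = 39×(48+770)/2
= 39×818/2 = 15951

S_39 = 15951


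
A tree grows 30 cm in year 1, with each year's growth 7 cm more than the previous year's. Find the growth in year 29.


aₙ = a₁ + (n-1)d
= 30 + (29-1)×7
= 30 + 196
= 226

a_29 = 226


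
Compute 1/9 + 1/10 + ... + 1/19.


Σₖ₌9^19 1/k = 1/9 + 1/10 + 1/11 + ... + 1/19
= 12879365/15519504
≈ 0.8299

Sum = 12879365/15519504 ≈ 0.8299


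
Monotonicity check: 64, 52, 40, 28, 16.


Differences: -12, -12, -12, -12
All differences < 0 → strictly DECREASING

Monotonically decreasing


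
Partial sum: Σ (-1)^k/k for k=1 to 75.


S = -1 + 1/2 - 1/3 + 1/4 - 1/5 + 1/6 - 1/7 + 1/8 ± ...
= -0.6998
(Full series converges to -ln(2) ≈ -0.6931)

S_75 = -0.6998


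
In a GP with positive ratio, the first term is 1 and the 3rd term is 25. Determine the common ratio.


r^(n-1) = aₙ/a₁
r^2 = 25/1 = 25
r = 25^(1/2)
= ±5; taking r > 0 gives r = 5

r = 5


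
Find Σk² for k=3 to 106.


Σₖ₌3^106 k² = Σₖ₌₁^106 k² − Σₖ₌₁^2 k²
= 106·107·213/6 − 2·3·5/6
= 402641 − 5 = 402636

Σk² = 402636


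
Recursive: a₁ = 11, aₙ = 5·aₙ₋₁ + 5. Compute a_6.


Computing step by step:
a_1 = 11
a_2 = 60
a_3 = 305
a_4 = 1530
a_5 = 7655
a_6 = 38280


a_6 = 38280


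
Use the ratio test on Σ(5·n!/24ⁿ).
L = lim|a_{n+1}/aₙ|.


aₙ = 5·n!/24^n
a_{n+1}/aₙ = (n+1)!/24^(n+1) × 24^n/n!  (constant 5 cancels)
= (n+1)/24
L = lim(n→∞) (n+1)/24 = ∞
L > 1 → series DIVERGES

Diverges (ratio test: L = ∞ > 1)


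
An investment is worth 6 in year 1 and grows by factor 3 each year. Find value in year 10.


aₙ = a₁·r^(n-1)
= 6×3^9
= 6×19683
= 118098

a_10 = 118098


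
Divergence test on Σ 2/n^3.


lim(n→∞) 2/n^3 = 0
lim aₙ = 0 → nth-term test is INCONCLUSIVE
(Need other tests; this is actually a convergent p-series with p=3 > 1)

Inconclusive (lim aₙ = 0; need another test)


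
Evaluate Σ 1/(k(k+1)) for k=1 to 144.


1/(k(k+1)) = 1/k - 1/(k+1) (partial fractions)
Telescoping: Σ = 1 - 1/145 = 144/145

Sum = 144/145


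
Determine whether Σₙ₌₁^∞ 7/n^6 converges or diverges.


p-series test: Σ c/n^p converges if p > 1, diverges if p ≤ 1 (constant c > 0 doesn't affect convergence).
p = 6
6 > 1 → CONVERGES

Converges (p = 6 > 1)


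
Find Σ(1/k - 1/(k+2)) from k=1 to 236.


Telescoping with gap 2: two head and two tail terms survive.
= (1 + 1/2) - (1/237 + 1/238)
= 3/2 - 1/237 - 1/238 = 42067/28203

Sum = 42067/28203


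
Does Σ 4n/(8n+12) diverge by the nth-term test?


lim(n→∞) 4n/(8n+12) = 4/8 = 1/2  (divide numerator and denominator by n)
lim aₙ = 1/2 ≠ 0 → series DIVERGES

Diverges (lim aₙ = 1/2 ≠ 0)


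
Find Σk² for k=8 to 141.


Σₖ₌8^141 k² = Σₖ₌₁^141 k² − Σₖ₌₁^7 k²
= 141·142·283/6 − 7·8·15/6
= 944371 − 140 = 944231

Σk² = 944231


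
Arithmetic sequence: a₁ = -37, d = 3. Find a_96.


aₙ = a₁ + (n-1)d
= -37 + (96-1)×3
= -37 + 285
= 248

a_96 = 248


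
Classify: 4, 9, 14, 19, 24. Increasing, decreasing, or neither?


Differences: 5, 5, 5, 5
All differences > 0 → strictly INCREASING

Monotonically increasing


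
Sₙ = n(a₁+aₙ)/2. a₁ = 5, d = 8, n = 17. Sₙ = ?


aₙ = 5 + (17-1)×8 = 133
Sₙ = n(a₁+aₙ)/2 = 17×(5+133)/2
= 17×138/2 = 1173

S_17 = 1173


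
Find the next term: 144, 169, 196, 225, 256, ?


Pattern: perfect squares: n²
Terms: 144, 169, 196, 225, 256
Next term = 289

Next term = 289


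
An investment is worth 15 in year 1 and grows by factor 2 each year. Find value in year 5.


aₙ = a₁·r^(n-1)
= 15×2^4
= 15×16
= 240

a_5 = 240


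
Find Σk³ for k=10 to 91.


Σₖ₌10^91 k³ = [91·92/2]² − [9·10/2]²
= 17522596 − 2025 = 17520571

Σk³ = 17520571


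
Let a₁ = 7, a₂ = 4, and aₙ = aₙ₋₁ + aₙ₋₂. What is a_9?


Computing iteratively: 7, 4, 11, 15, 26, 41, 67, 108, 175
a_9 = 175

a_9 = 175


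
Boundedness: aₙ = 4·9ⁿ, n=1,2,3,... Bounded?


aₙ = 4·9ⁿ → as n→∞, aₙ→∞ (since base 9 > 1)
No finite upper bound exists
The sequence is UNBOUNDED

Unbounded (aₙ → ∞ as n → ∞)


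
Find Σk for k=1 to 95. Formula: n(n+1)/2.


n(n+1)/2 = 95×96/2 = 9120/2 = 4560

Σk = 4560


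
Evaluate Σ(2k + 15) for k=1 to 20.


Σ(2k+15) = 2·Σk + 15·n
= 2·210 + 15·20
= 420 + 300 = 720

Σ = 720


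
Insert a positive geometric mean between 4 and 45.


GM = √(4×45) = √180 = 13.4164

GM = 13.4164


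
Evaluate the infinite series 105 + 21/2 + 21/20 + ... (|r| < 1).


S∞ = a₁/(1-r) = 105/(1 - 1/10)
= 105/(9/10)
= 350/3

S∞ = 350/3


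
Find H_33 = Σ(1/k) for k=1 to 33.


H_33 = 1/1 + 1/2 + 1/3 + ... + 1/33
= 53676090078349/13127595717600
≈ 4.0888

H_33 = 53676090078349/13127595717600 ≈ 4.0888


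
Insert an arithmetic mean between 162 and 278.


AM = (162 + 278)/2 = 440/2 = 220

AM = 220


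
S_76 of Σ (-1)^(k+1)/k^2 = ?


S = 1 - 1/4 + 1/9 - 1/16 + 1/25 - 1/36 + 1/49 - 1/64 ± ...
= 0.8224
(Full series converges to +π²/12 ≈ +0.8225)

S_76 = 0.8224


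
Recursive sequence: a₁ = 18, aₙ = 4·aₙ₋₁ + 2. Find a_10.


Computing step by step:
a_1 = 18
a_2 = 74
a_3 = 298
a_4 = 1194
a_5 = 4778
a_6 = 19114
a_7 = 76458
a_8 = 305834
a_9 = 1223338
a_10 = 4893354


a_10 = 4893354


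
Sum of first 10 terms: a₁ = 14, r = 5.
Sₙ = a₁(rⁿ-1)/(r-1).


Sₙ = 14×(5^10 - 1)/(5 - 1)
= 14×(9765625 - 1)/4
= 14×9765624/4
= 34179684

S_10 = 34179684


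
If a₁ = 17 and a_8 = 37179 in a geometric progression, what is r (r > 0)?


r^(n-1) = aₙ/a₁
r^7 = 37179/17 = 2187
r = 2187^(1/7)
= 3

r = 3


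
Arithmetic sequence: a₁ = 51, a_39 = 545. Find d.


d = (aₙ - a₁)/(n-1)
= (545 - 51)/(39-1)
= 494/38 = 13

d = 13


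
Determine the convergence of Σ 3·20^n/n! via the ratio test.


aₙ = 3·20^n/n!
a_{n+1}/aₙ = 20^(n+1)/(n+1)! × n!/20^n  (constant 3 cancels)
= 20/(n+1)
L = lim(n→∞) 20/(n+1) = 0
L < 1 → series CONVERGES

Converges (ratio test: L = 0 < 1)


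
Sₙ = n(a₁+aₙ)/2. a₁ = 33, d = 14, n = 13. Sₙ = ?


aₙ = 33 + (13-1)×14 = 201
Sₙ = n(a₁+aₙ)/2 = 13×(33+201)/2
= 13×234/2 = 1521

S_13 = 1521


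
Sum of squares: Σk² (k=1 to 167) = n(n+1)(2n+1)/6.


n = 167
n(n+1)(2n+1)/6 = 167×168×335/6
= 9398760/6 = 1566460

Σk² = 1566460


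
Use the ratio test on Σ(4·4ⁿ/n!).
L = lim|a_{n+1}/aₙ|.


aₙ = 4·4^n/n!
a_{n+1}/aₙ = 4^(n+1)/(n+1)! × n!/4^n  (constant 4 cancels)
= 4/(n+1)
L = lim(n→∞) 4/(n+1) = 0
L < 1 → series CONVERGES

Converges (ratio test: L = 0 < 1)


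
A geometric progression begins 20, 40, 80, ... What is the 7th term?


aₙ = a₁·r^(n-1)
= 20×2^6
= 20×64
= 1280

a_7 = 1280


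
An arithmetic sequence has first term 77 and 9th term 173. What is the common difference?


d = (aₙ - a₁)/(n-1)
= (173 - 77)/(9-1)
= 96/8 = 12

d = 12


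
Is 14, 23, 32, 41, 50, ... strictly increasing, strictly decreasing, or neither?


Differences: 9, 9, 9, 9
All differences > 0 → strictly INCREASING

Monotonically increasing


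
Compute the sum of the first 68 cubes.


n(n+1)/2 = 68×69/2 = 2346
Σk³ = 2346² = 5503716

Σk³ = 5503716


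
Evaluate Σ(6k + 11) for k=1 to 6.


Σ(6k+11) = 6·Σk + 11·n
= 6·21 + 11·6
= 126 + 66 = 192

Σ = 192


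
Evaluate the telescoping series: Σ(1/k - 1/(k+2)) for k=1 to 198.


Telescoping with gap 2: two head and two tail terms survive.
= (1 + 1/2) - (1/199 + 1/200)
= 3/2 - 1/199 - 1/200 = 59301/39800

Sum = 59301/39800


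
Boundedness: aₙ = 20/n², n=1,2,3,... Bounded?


a₁ = 20, a₂ = 20/4, a₃ = 20/9, ...
0 < aₙ ≤ 20 for all n ≥ 1
The sequence IS bounded

Bounded (0 < aₙ ≤ 20)


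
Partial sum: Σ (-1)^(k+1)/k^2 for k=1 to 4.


S = 1 - 1/4 + 1/9 - 1/16
= 0.7986
(Full series converges to +π²/12 ≈ +0.8225)

S_4 = 0.7986


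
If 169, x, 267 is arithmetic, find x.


AM = (169 + 267)/2 = 436/2 = 218

AM = 218


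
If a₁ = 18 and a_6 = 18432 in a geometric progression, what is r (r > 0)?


r^(n-1) = aₙ/a₁
r^5 = 18432/18 = 1024
r = 1024^(1/5)
= 4

r = 4


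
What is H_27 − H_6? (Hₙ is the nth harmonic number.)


Σₖ₌7^27 1/k = 1/7 + 1/8 + 1/9 + ... + 1/27
= 115768340663/80313433200
≈ 1.4415

Sum = 115768340663/80313433200 ≈ 1.4415


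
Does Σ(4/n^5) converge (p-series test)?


p-series test: Σ c/n^p converges if p > 1, diverges if p ≤ 1 (constant c > 0 doesn't affect convergence).
p = 5
5 > 1 → CONVERGES

Converges (p = 5 > 1)


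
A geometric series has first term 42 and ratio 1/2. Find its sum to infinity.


S∞ = a₁/(1-r) = 42/(1 - 1/2)
= 42/(1/2)
= 84

S∞ = 84


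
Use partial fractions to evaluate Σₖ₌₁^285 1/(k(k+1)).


1/(k(k+1)) = 1/k - 1/(k+1) (partial fractions)
Telescoping: Σ = 1 - 1/286 = 285/286

Sum = 285/286


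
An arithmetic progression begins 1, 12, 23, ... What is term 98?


aₙ = a₁ + (n-1)d
= 1 + (98-1)×11
= 1 + 1067
= 1068

a_98 = 1068


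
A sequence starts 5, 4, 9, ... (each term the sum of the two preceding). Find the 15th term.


Computing iteratively: 5, 4, 9, 13, 22, 35, 57, 92, 149, 241, 390, 631, ...
a_15 = 2673

a_15 = 2673


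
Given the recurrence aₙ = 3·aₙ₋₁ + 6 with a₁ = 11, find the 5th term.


Computing step by step:
a_1 = 11
a_2 = 39
a_3 = 123
a_4 = 375
a_5 = 1131


a_5 = 1131


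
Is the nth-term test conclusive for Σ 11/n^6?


lim(n→∞) 11/n^6 = 0
lim aₙ = 0 → nth-term test is INCONCLUSIVE
(Need other tests; this is actually a convergent p-series with p=6 > 1)

Inconclusive (lim aₙ = 0; need another test)


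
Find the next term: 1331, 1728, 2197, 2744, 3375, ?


Pattern: perfect cubes: n³
Terms: 1331, 1728, 2197, 2744, 3375
Next term = 4096

Next term = 4096


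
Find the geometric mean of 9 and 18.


GM = √(9×18) = √162 = 12.7279

GM = 12.7279


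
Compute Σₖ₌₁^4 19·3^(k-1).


Sₙ = 19×(3^4 - 1)/(3 - 1)
= 19×(81 - 1)/2
= 19×80/2
= 760

S_4 = 760


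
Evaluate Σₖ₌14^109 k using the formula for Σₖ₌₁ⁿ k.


Σₖ₌14^109 k = Σₖ₌₁^109 k − Σₖ₌₁^13 k
= 109·110/2 − 13·14/2
= 5995 − 91 = 5904

Σk = 5904


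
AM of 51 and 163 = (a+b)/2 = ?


AM = (51 + 163)/2 = 214/2 = 107

AM = 107


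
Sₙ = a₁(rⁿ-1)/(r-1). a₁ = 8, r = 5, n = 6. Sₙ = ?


Sₙ = 8×(5^6 - 1)/(5 - 1)
= 8×(15625 - 1)/4
= 8×15624/4
= 31248

S_6 = 31248


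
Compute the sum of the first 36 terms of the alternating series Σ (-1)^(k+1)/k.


S = 1 - 1/2 + 1/3 - 1/4 + 1/5 - 1/6 + 1/7 - 1/8 ± ...
= 0.6795
(Full series converges to +ln(2) ≈ +0.6931)

S_36 = 0.6795


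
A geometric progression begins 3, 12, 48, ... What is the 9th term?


aₙ = a₁·r^(n-1)
= 3×4^8
= 3×65536
= 196608

a_9 = 196608


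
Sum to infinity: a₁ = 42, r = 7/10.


S∞ = a₁/(1-r) = 42/(1 - 7/10)
= 42/(3/10)
= 140

S∞ = 140


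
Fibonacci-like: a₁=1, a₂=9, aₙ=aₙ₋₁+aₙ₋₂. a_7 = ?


Computing iteratively: 1, 9, 10, 19, 29, 48, 77
a_7 = 77

a_7 = 77


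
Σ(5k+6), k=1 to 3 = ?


Σ(5k+6) = 5·Σk + 6·n
= 5·6 + 6·3
= 30 + 18 = 48

Σ = 48


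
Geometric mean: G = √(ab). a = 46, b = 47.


GM = √(46×47) = √2162 = 46.4973

GM = 46.4973


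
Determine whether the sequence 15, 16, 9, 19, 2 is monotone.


Differences: 1, -7, 10, -17
Difference at position 1 is +1 (> 0) but position 2 is -7 (< 0) — sequence both rises and falls
→ NOT monotonic

Not monotonic


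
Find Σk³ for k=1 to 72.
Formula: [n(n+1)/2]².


n(n+1)/2 = 72×73/2 = 2628
Σk³ = 2628² = 6906384

Σk³ = 6906384


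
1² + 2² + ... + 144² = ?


n = 144
n(n+1)(2n+1)/6 = 144×145×289/6
= 6034320/6 = 1005720

Σk² = 1005720


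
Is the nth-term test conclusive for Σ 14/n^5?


lim(n→∞) 14/n^5 = 0
lim aₙ = 0 → nth-term test is INCONCLUSIVE
(Need other tests; this is actually a convergent p-series with p=5 > 1)

Inconclusive (lim aₙ = 0; need another test)


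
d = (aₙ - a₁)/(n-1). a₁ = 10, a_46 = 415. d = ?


d = (aₙ - a₁)/(n-1)
= (415 - 10)/(46-1)
= 405/45 = 9

d = 9


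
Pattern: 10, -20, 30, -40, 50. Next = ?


Pattern: alternating sign, magnitude arithmetic (d=10)
Terms: 10, -20, 30, -40, 50
Next term = -60

Next term = -60


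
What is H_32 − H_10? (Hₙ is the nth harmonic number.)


Σₖ₌11^32 1/k = 1/11 + 1/12 + 1/13 + ... + 1/32
= 163107703437059/144403552893600
≈ 1.1295

Sum = 163107703437059/144403552893600 ≈ 1.1295


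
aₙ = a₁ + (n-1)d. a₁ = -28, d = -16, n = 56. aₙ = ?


aₙ = a₁ + (n-1)d
= -28 + (56-1)×-16
= -28 - 880
= -908

a_56 = -908


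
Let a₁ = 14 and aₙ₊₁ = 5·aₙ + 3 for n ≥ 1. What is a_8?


Computing step by step:
a_1 = 14
a_2 = 73
a_3 = 368
a_4 = 1843
a_5 = 9218
a_6 = 46093
a_7 = 230468
a_8 = 1152343


a_8 = 1152343


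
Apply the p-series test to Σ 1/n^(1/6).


p-series test: Σ c/n^p converges if p > 1, diverges if p ≤ 1 (constant c > 0 doesn't affect convergence).
p = 1/6
1/6 ≤ 1 → DIVERGES

Diverges (p = 1/6 ≤ 1)


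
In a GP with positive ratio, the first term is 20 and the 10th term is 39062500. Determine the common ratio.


r^(n-1) = aₙ/a₁
r^9 = 39062500/20 = 1953125
r = 1953125^(1/9)
= 5

r = 5


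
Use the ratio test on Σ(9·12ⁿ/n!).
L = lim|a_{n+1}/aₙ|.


aₙ = 9·12^n/n!
a_{n+1}/aₙ = 12^(n+1)/(n+1)! × n!/12^n  (constant 9 cancels)
= 12/(n+1)
L = lim(n→∞) 12/(n+1) = 0
L < 1 → series CONVERGES

Converges (ratio test: L = 0 < 1)


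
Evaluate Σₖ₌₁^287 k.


n(n+1)/2 = 287×288/2 = 82656/2 = 41328

Σk = 41328


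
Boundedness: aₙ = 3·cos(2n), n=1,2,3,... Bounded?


For all n, -1 ≤ cos(2n) ≤ 1, so -3 ≤ 3·cos(2n) ≤ 3
Lower bound: -3, Upper bound: 3
The sequence IS bounded

Bounded (-3 ≤ aₙ ≤ 3)


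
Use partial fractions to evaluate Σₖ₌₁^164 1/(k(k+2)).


1/(k(k+2)) = (1/2)·(1/k - 1/(k+2)) (partial fractions)
Telescoping: Σ = (1/2)·(1 + 1/2 - 1/165 - 1/166) = 20377/27390

Sum = 20377/27390


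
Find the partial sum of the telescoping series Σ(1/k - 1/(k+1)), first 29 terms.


Telescoping: adjacent terms cancel.
= 1/1 - 1/30
= 1 - 1/30 = 29/30

Sum = 29/30


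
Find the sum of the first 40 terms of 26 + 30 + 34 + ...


aₙ = 26 + (40-1)×4 = 182
Sₙ = n(a₁+aₙ)/2 = 40×(26+182)/2
= 40×208/2 = 4160

S_40 = 4160


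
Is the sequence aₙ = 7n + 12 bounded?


aₙ = 7n + 12 → as n→∞, aₙ→∞
No finite upper bound exists
The sequence is UNBOUNDED

Unbounded (aₙ → ∞ as n → ∞)


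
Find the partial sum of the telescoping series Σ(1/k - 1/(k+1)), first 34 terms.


Telescoping: adjacent terms cancel.
= 1/1 - 1/35
= 1 - 1/35 = 34/35

Sum = 34/35


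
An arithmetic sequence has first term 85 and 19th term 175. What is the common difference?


d = (aₙ - a₁)/(n-1)
= (175 - 85)/(19-1)
= 90/18 = 5

d = 5


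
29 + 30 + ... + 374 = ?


Σₖ₌29^374 k = Σₖ₌₁^374 k − Σₖ₌₁^28 k
= 374·375/2 − 28·29/2
= 70125 − 406 = 69719

Σk = 69719


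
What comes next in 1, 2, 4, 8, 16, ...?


Pattern: geometric (r=2)
Terms: 1, 2, 4, 8, 16
Next term = 32

Next term = 32


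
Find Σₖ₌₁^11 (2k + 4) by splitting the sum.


Σ(2k+4) = 2·Σk + 4·n
= 2·66 + 4·11
= 132 + 44 = 176

Σ = 176


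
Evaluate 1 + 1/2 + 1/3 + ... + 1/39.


H_39 = 1/1 + 1/2 + 1/3 + ... + 1/39
= 2066035355155033/485721041551200
≈ 4.2535

H_39 = 2066035355155033/485721041551200 ≈ 4.2535


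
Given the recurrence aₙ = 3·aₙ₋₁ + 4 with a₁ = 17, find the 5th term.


Computing step by step:
a_1 = 17
a_2 = 55
a_3 = 169
a_4 = 511
a_5 = 1537


a_5 = 1537


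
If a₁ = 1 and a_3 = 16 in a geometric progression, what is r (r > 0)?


r^(n-1) = aₙ/a₁
r^2 = 16/1 = 16
r = 16^(1/2)
= ±4; taking r > 0 gives r = 4

r = 4


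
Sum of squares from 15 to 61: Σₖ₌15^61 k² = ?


Σₖ₌15^61 k² = Σₖ₌₁^61 k² − Σₖ₌₁^14 k²
= 61·62·123/6 − 14·15·29/6
= 77531 − 1015 = 76516

Σk² = 76516


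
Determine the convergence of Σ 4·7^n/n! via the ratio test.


aₙ = 4·7^n/n!
a_{n+1}/aₙ = 7^(n+1)/(n+1)! × n!/7^n  (constant 4 cancels)
= 7/(n+1)
L = lim(n→∞) 7/(n+1) = 0
L < 1 → series CONVERGES

Converges (ratio test: L = 0 < 1)


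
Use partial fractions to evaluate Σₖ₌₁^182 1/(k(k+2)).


1/(k(k+2)) = (1/2)·(1/k - 1/(k+2)) (partial fractions)
Telescoping: Σ = (1/2)·(1 + 1/2 - 1/183 - 1/184) = 50141/67344

Sum = 50141/67344


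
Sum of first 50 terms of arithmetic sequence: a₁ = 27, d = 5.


aₙ = 27 + (50-1)×5 = 272
Sₙ = n(a₁+aₙ)/2 = 50×(27+272)/2
= 50×299/2 = 7475

S_50 = 7475


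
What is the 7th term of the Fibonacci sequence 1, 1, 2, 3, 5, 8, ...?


Fibonacci sequence: 1, 1, 2, 3, 5, 8, 13
F(7) = 13

F(7) = 13


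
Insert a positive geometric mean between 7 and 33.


GM = √(7×33) = √231 = 15.1987

GM = 15.1987


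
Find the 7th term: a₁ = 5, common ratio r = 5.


aₙ = a₁·r^(n-1)
= 5×5^6
= 5×15625
= 78125

a_7 = 78125


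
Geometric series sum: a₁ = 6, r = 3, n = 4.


Sₙ = 6×(3^4 - 1)/(3 - 1)
= 6×(81 - 1)/2
= 6×80/2
= 240

S_4 = 240


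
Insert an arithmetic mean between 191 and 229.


AM = (191 + 229)/2 = 420/2 = 210

AM = 210


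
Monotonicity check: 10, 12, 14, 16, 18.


Differences: 2, 2, 2, 2
All differences > 0 → strictly INCREASING

Monotonically increasing


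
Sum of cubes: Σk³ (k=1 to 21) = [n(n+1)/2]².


n(n+1)/2 = 21×22/2 = 231
Σk³ = 231² = 53361

Σk³ = 53361


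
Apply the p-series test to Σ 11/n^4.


p-series test: Σ c/n^p converges if p > 1, diverges if p ≤ 1 (constant c > 0 doesn't affect convergence).
p = 4
4 > 1 → CONVERGES

Converges (p = 4 > 1)


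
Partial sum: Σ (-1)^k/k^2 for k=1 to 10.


S = -1 + 1/4 - 1/9 + 1/16 - 1/25 + 1/36 - 1/49 + 1/64 ± ...
= -0.818
(Full series converges to -π²/12 ≈ -0.8225)

S_10 = -0.818


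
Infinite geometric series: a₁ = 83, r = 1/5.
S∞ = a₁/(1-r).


S∞ = a₁/(1-r) = 83/(1 - 1/5)
= 83/(4/5)
= 415/4

S∞ = 415/4


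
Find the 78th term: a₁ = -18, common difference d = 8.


aₙ = a₁ + (n-1)d
= -18 + (78-1)×8
= -18 + 616
= 598

a_78 = 598


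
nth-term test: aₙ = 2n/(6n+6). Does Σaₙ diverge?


lim(n→∞) 2n/(6n+6) = 2/6 = 1/3  (divide numerator and denominator by n)
lim aₙ = 1/3 ≠ 0 → series DIVERGES

Diverges (lim aₙ = 1/3 ≠ 0)


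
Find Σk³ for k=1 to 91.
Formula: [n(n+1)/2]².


n(n+1)/2 = 91×92/2 = 4186
Σk³ = 4186² = 17522596

Σk³ = 17522596


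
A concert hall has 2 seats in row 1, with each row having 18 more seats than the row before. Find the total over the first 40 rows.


aₙ = 2 + (40-1)×18 = 704
Sₙ = n(a₁+aₙ)/2 = 40×(2+704)/2
= 40×706/2 = 14120

S_40 = 14120


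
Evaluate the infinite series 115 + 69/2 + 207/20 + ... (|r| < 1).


S∞ = a₁/(1-r) = 115/(1 - 3/10)
= 115/(7/10)
= 1150/7

S∞ = 1150/7


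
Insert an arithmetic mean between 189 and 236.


AM = (189 + 236)/2 = 425/2 = 212.5

AM = 212.5


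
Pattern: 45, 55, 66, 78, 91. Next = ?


Pattern: triangular numbers: n(n+1)/2
Terms: 45, 55, 66, 78, 91
Next term = 105

Next term = 105


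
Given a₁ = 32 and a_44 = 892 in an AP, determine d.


d = (aₙ - a₁)/(n-1)
= (892 - 32)/(44-1)
= 860/43 = 20

d = 20


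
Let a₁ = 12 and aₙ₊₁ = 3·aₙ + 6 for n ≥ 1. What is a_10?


Computing step by step:
a_1 = 12
a_2 = 42
a_3 = 132
a_4 = 402
a_5 = 1212
a_6 = 3642
a_7 = 10932
a_8 = 32802
a_9 = 98412
a_10 = 295242


a_10 = 295242


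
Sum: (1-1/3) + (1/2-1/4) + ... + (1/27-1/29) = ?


Telescoping with gap 2: two head and two tail terms survive.
= (1 + 1/2) - (1/28 + 1/29)
= 3/2 - 1/28 - 1/29 = 1161/812

Sum = 1161/812


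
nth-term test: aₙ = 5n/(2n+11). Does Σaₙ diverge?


lim(n→∞) 5n/(2n+11) = 5/2 = 5/2  (divide numerator and denominator by n)
lim aₙ = 5/2 ≠ 0 → series DIVERGES

Diverges (lim aₙ = 5/2 ≠ 0)


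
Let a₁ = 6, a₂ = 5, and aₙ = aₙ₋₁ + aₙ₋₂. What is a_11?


Computing iteratively: 6, 5, 11, 16, 27, 43, 70, 113, 183, 296, 479
a_11 = 479

a_11 = 479


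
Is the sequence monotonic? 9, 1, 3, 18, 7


Differences: -8, 2, 15, -11
Difference at position 2 is +2 (> 0) but position 1 is -8 (< 0) — sequence both rises and falls
→ NOT monotonic

Not monotonic


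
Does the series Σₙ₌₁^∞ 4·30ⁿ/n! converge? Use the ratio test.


aₙ = 4·30^n/n!
a_{n+1}/aₙ = 30^(n+1)/(n+1)! × n!/30^n  (constant 4 cancels)
= 30/(n+1)
L = lim(n→∞) 30/(n+1) = 0
L < 1 → series CONVERGES

Converges (ratio test: L = 0 < 1)


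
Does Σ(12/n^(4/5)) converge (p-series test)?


p-series test: Σ c/n^p converges if p > 1, diverges if p ≤ 1 (constant c > 0 doesn't affect convergence).
p = 4/5
4/5 ≤ 1 → DIVERGES

Diverges (p = 4/5 ≤ 1)


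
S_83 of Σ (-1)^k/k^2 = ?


S = -1 + 1/4 - 1/9 + 1/16 - 1/25 + 1/36 - 1/49 + 1/64 ± ...
= -0.8225
(Full series converges to -π²/12 ≈ -0.8225)

S_83 = -0.8225


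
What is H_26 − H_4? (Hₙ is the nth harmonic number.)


Σₖ₌5^26 1/k = 1/5 + 1/6 + 1/7 + ... + 1/26
= 15804669767/8923714800
≈ 1.7711

Sum = 15804669767/8923714800 ≈ 1.7711


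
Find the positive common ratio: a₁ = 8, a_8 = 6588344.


r^(n-1) = aₙ/a₁
r^7 = 6588344/8 = 823543
r = 823543^(1/7)
= 7

r = 7


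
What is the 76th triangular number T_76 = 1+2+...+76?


n(n+1)/2 = 76×77/2 = 5852/2 = 2926

Σk = 2926


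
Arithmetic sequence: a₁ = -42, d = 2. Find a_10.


aₙ = a₁ + (n-1)d
= -42 + (10-1)×2
= -42 + 18
= -24

a_10 = -24


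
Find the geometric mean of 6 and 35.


GM = √(6×35) = √210 = 14.4914

GM = 14.4914


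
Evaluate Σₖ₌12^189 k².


Σₖ₌12^189 k² = Σₖ₌₁^189 k² − Σₖ₌₁^11 k²
= 189·190·379/6 − 11·12·23/6
= 2268315 − 506 = 2267809

Σk² = 2267809


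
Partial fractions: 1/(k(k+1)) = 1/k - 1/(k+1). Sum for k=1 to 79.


1/(k(k+1)) = 1/k - 1/(k+1) (partial fractions)
Telescoping: Σ = 1 - 1/80 = 79/80

Sum = 79/80


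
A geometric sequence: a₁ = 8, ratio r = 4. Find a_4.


aₙ = a₁·r^(n-1)
= 8×4^3
= 8×64
= 512

a_4 = 512


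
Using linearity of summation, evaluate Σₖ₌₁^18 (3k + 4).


Σ(3k+4) = 3·Σk + 4·n
= 3·171 + 4·18
= 513 + 72 = 585

Σ = 585


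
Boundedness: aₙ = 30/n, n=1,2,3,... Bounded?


a₁ = 30, a₂ = 30/2, a₃ = 30/3, ...
0 < aₙ ≤ 30 for all n ≥ 1
Lower bound: 0, Upper bound: 30
The sequence IS bounded

Bounded (0 < aₙ ≤ 30)


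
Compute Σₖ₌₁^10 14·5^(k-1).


Sₙ = 14×(5^10 - 1)/(5 - 1)
= 14×(9765625 - 1)/4
= 14×9765624/4
= 34179684

S_10 = 34179684


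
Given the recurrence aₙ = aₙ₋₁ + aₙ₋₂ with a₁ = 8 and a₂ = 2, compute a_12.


Computing iteratively: 8, 2, 10, 12, 22, 34, 56, 90, 146, 236, 382, 618
a_12 = 618

a_12 = 618


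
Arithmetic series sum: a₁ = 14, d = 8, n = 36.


aₙ = 14 + (36-1)×8 = 294
Sₙ = n(a₁+aₙ)/2 = 36×(14+294)/2
= 36×308/2 = 5544

S_36 = 5544


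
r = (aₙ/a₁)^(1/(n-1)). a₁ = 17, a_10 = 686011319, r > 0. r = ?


r^(n-1) = aₙ/a₁
r^9 = 686011319/17 = 40353607
r = 40353607^(1/9)
= 7

r = 7


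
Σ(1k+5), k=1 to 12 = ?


Σ(1k+5) = 1·Σk + 5·n
= 1·78 + 5·12
= 78 + 60 = 138

Σ = 138


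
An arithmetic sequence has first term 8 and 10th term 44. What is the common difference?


d = (aₙ - a₁)/(n-1)
= (44 - 8)/(10-1)
= 36/9 = 4

d = 4


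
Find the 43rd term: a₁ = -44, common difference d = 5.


aₙ = a₁ + (n-1)d
= -44 + (43-1)×5
= -44 + 210
= 166

a_43 = 166


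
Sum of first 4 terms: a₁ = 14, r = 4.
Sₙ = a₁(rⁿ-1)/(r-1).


Sₙ = 14×(4^4 - 1)/(4 - 1)
= 14×(256 - 1)/3
= 14×255/3
= 1190

S_4 = 1190


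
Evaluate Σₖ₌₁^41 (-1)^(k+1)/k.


S = 1 - 1/2 + 1/3 - 1/4 + 1/5 - 1/6 + 1/7 - 1/8 ± ...
= 0.7052
(Full series converges to +ln(2) ≈ +0.6931)

S_41 = 0.7052


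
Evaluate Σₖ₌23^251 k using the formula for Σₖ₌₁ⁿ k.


Σₖ₌23^251 k = Σₖ₌₁^251 k − Σₖ₌₁^22 k
= 251·252/2 − 22·23/2
= 31626 − 253 = 31373

Σk = 31373


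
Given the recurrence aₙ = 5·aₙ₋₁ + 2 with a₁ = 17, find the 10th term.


Computing step by step:
a_1 = 17
a_2 = 87
a_3 = 437
a_4 = 2187
a_5 = 10937
a_6 = 54687
a_7 = 273437
a_8 = 1367187
a_9 = 6835937
a_10 = 34179687


a_10 = 34179687


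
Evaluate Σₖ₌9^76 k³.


Σₖ₌9^76 k³ = [76·77/2]² − [8·9/2]²
= 8561476 − 1296 = 8560180

Σk³ = 8560180


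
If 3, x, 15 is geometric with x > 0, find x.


GM = √(3×15) = √45 = 6.7082

GM = 6.7082


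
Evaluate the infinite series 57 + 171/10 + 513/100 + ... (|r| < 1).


S∞ = a₁/(1-r) = 57/(1 - 3/10)
= 57/(7/10)
= 570/7

S∞ = 570/7


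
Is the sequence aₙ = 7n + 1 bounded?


aₙ = 7n + 1 → as n→∞, aₙ→∞
No finite upper bound exists
The sequence is UNBOUNDED

Unbounded (aₙ → ∞ as n → ∞)


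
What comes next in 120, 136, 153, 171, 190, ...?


Pattern: triangular numbers: n(n+1)/2
Terms: 120, 136, 153, 171, 190
Next term = 210

Next term = 210


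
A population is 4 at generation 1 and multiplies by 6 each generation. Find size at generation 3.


aₙ = a₁·r^(n-1)
= 4×6^2
= 4×36
= 144

a_3 = 144


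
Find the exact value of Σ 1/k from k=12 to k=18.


Σₖ₌12^18 1/k = 1/12 + 1/13 + 1/14 + 1/15 + 1/16 + 1/17 + 1/18
= 529331/1113840
≈ 0.4752

Sum = 529331/1113840 ≈ 0.4752


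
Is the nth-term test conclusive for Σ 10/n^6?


lim(n→∞) 10/n^6 = 0
lim aₙ = 0 → nth-term test is INCONCLUSIVE
(Need other tests; this is actually a convergent p-series with p=6 > 1)

Inconclusive (lim aₙ = 0; need another test)


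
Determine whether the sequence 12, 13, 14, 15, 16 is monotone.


Differences: 1, 1, 1, 1
All differences > 0 → strictly INCREASING

Monotonically increasing


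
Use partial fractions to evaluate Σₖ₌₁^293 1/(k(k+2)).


1/(k(k+2)) = (1/2)·(1/k - 1/(k+2)) (partial fractions)
Telescoping: Σ = (1/2)·(1 + 1/2 - 1/294 - 1/295) = 64753/86730

Sum = 64753/86730


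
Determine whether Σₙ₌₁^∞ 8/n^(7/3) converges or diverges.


p-series test: Σ c/n^p converges if p > 1, diverges if p ≤ 1 (constant c > 0 doesn't affect convergence).
p = 7/3
7/3 > 1 → CONVERGES

Converges (p = 7/3 > 1)


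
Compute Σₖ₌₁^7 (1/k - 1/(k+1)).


Telescoping: adjacent terms cancel.
= 1/1 - 1/8
= 1 - 1/8 = 7/8

Sum = 7/8


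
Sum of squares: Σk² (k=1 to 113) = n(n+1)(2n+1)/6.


n = 113
n(n+1)(2n+1)/6 = 113×114×227/6
= 2924214/6 = 487369

Σk² = 487369


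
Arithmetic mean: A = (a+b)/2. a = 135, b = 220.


AM = (135 + 220)/2 = 355/2 = 177.5

AM = 177.5


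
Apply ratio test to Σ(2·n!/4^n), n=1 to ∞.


aₙ = 2·n!/4^n
a_{n+1}/aₙ = (n+1)!/4^(n+1) × 4^n/n!  (constant 2 cancels)
= (n+1)/4
L = lim(n→∞) (n+1)/4 = ∞
L > 1 → series DIVERGES

Diverges (ratio test: L = ∞ > 1)


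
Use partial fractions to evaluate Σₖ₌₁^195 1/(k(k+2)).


1/(k(k+2)) = (1/2)·(1/k - 1/(k+2)) (partial fractions)
Telescoping: Σ = (1/2)·(1 + 1/2 - 1/196 - 1/197) = 57525/77224

Sum = 57525/77224


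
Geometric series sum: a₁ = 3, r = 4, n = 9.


Sₙ = 3×(4^9 - 1)/(4 - 1)
= 3×(262144 - 1)/3
= 3×262143/3
= 262143

S_9 = 262143


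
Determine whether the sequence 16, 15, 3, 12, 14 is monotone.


Differences: -1, -12, 9, 2
Difference at position 3 is +9 (> 0) but position 1 is -1 (< 0) — sequence both rises and falls
→ NOT monotonic

Not monotonic
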